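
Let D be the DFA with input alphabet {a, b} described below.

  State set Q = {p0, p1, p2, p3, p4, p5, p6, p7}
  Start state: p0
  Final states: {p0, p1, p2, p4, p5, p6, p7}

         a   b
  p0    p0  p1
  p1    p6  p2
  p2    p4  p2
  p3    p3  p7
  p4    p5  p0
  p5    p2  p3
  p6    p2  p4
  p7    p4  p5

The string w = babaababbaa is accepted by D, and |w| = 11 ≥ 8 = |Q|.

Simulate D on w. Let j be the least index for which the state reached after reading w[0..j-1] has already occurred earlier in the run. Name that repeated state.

State sequence: p0 -b-> p1 -a-> p6 -b-> p4 -a-> p5 -a-> p2 -b-> p2 -a-> p4 -b-> p0 -b-> p1 -a-> p6 -a-> p2
First repeat at step 6: p2 was already visited.

The earliest repeat is at step j = 6: D is in p2, which it already visited at step i = 5.
Since D has 8 states, any run of length ≥ 8 visits 8+1 states, so by pigeonhole some state repeats within the first 8 steps — that repeat gives the pumpable loop.

p2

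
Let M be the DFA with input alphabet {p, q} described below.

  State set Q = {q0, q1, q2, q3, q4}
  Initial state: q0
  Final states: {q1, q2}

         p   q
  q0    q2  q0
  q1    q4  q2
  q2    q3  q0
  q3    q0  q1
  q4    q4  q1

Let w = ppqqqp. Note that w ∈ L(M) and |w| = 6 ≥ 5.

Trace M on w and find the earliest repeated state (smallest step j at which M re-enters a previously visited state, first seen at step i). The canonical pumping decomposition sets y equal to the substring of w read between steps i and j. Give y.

Run of M on w = p p q q q p:
  step 0: q0  (start)
  step 1: q2  (read p: q0→q2)
  step 2: q3  (read p: q2→q3)
  step 3: q1  (read q: q3→q1)
  step 4: q2  (read q: q1→q2)   ← first repeat (q2 seen earlier)
  step 5: q0  (read q: q2→q0)
  step 6: q2  (read p: q0→q2)

So i = 1, j = 4, giving x = w[0:1] = p, y = w[1:4] = pqq, z = w[4:6] = qp.
Check: |xy| = 4 ≤ 5 and |y| = 3 ≥ 1. Reading y takes M from q2 back to q2, so every xyⁱz is accepted.

pqq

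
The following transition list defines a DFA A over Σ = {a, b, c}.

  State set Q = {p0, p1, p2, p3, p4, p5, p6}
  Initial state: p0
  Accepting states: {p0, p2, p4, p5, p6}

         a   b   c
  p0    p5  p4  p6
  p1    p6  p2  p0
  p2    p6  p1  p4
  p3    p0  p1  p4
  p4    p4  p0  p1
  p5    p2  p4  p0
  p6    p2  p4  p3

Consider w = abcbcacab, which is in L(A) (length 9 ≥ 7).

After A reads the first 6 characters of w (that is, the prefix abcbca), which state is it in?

p4

State sequence: p0 -a-> p5 -b-> p4 -c-> p1 -b-> p2 -c-> p4 -a-> p4

After reading 6 characters, A is in state p4.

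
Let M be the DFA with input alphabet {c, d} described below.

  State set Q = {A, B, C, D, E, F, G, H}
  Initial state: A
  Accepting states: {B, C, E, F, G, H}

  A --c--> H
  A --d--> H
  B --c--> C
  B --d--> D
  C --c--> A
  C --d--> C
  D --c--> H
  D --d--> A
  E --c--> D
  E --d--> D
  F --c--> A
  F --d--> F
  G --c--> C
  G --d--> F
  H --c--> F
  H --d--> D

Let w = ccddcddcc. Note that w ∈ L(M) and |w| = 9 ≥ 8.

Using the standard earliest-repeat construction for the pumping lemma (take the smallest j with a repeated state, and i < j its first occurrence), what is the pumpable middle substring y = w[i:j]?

State sequence: A -c-> H -c-> F -d-> F -d-> F -c-> A -d-> H -d-> D -c-> H -c-> F
First repeat at step 3: F was already visited.

So i = 2, j = 3, giving x = w[0:2] = cc, y = w[2:3] = d, z = w[3:9] = dcddcc.
Check: |xy| = 3 ≤ 8 and |y| = 1 ≥ 1. Reading y takes M from F back to F, so every xyⁱz is accepted.
With |Q| = 8, pigeonhole forces a state repeat no later than step 8; the substring read between the first and second visits to that state can be pumped.

d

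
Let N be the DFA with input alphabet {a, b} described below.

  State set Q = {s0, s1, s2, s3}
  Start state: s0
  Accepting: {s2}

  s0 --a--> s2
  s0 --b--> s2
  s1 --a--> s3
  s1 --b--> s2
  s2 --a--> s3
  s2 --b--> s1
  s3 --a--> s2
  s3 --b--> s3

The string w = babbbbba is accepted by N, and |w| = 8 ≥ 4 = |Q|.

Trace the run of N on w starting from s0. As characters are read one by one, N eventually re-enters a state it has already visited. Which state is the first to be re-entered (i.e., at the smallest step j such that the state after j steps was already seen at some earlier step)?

s3

State sequence: s0 -b-> s2 -a-> s3 -b-> s3 -b-> s3 -b-> s3 -b-> s3 -b-> s3 -a-> s2
First repeat at step 3: s3 was already visited.

The earliest repeat is at step j = 3: N is in s3, which it already visited at step i = 2.
Since N has 4 states, any run of length ≥ 4 visits 4+1 states, so by pigeonhole some state repeats within the first 4 steps — that repeat gives the pumpable loop.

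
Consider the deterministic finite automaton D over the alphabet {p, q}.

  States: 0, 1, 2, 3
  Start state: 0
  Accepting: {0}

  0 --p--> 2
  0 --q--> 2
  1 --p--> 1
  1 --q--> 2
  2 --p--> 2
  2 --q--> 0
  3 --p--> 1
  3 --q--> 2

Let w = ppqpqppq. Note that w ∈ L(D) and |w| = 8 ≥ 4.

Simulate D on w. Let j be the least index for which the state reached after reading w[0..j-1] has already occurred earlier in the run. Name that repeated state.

State sequence: 0 -p-> 2 -p-> 2 -q-> 0 -p-> 2 -q-> 0 -p-> 2 -p-> 2 -q-> 0
First repeat at step 2: 2 was already visited.

The earliest repeat is at step j = 2: D is in 2, which it already visited at step i = 1.
The DFA has 4 states, so the proof of the pumping lemma guarantees a repeated state among the first 4+1 visited; the segment between the two visits is the pumpable y.

2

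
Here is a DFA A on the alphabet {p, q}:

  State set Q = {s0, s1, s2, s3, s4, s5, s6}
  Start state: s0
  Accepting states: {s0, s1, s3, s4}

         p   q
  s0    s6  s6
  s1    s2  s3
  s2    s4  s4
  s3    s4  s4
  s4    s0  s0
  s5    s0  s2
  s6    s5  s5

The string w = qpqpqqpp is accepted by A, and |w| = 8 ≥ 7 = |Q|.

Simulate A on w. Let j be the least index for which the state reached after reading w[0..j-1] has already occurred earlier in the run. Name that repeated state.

Run of A on w = q p q p q q p p:
  step 0: s0  (start)
  step 1: s6  (read q: s0→s6)
  step 2: s5  (read p: s6→s5)
  step 3: s2  (read q: s5→s2)
  step 4: s4  (read p: s2→s4)
  step 5: s0  (read q: s4→s0)   ← first repeat (s0 seen earlier)
  step 6: s6  (read q: s0→s6)
  step 7: s5  (read p: s6→s5)
  step 8: s0  (read p: s5→s0)

The earliest repeat is at step j = 5: A is in s0, which it already visited at step i = 0.
Since A has 7 states, any run of length ≥ 7 visits 7+1 states, so by pigeonhole some state repeats within the first 7 steps — that repeat gives the pumpable loop.

s0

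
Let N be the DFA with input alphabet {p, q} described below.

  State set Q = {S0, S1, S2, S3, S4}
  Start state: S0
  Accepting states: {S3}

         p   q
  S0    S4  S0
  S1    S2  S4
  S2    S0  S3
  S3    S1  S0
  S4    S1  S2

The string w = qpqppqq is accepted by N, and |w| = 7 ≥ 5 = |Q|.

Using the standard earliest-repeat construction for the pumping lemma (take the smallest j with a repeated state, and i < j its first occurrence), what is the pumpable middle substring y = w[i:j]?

q

State sequence: S0 -q-> S0 -p-> S4 -q-> S2 -p-> S0 -p-> S4 -q-> S2 -q-> S3
First repeat at step 1: S0 was already visited.

So i = 0, j = 1, giving x = w[0:0] = ε, y = w[0:1] = q, z = w[1:7] = pqppqq.
Check: |xy| = 1 ≤ 5 and |y| = 1 ≥ 1. Reading y takes N from S0 back to S0, so every xyⁱz is accepted.
Since N has 5 states, any run of length ≥ 5 visits 5+1 states, so by pigeonhole some state repeats within the first 5 steps — that repeat gives the pumpable loop.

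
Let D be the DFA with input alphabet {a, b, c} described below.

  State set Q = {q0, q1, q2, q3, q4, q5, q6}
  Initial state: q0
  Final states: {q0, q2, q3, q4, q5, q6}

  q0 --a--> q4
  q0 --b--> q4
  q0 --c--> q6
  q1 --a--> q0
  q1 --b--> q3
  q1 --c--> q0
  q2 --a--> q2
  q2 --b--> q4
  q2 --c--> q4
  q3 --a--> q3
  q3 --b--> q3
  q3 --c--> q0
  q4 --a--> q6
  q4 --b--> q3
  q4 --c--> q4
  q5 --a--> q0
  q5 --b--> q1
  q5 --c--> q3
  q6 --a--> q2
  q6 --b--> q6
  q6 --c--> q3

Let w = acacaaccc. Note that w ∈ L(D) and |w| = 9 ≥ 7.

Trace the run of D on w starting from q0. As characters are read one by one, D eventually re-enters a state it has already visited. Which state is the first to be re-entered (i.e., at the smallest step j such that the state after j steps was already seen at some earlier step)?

Run of D on w = a c a c a a c c c:
  step 0: q0  (start)
  step 1: q4  (read a: q0→q4)
  step 2: q4  (read c: q4→q4)   ← first repeat (q4 seen earlier)
  step 3: q6  (read a: q4→q6)
  step 4: q3  (read c: q6→q3)
  step 5: q3  (read a: q3→q3)
  step 6: q3  (read a: q3→q3)
  step 7: q0  (read c: q3→q0)
  step 8: q6  (read c: q0→q6)
  step 9: q3  (read c: q6→q3)

The earliest repeat is at step j = 2: D is in q4, which it already visited at step i = 1.
The DFA has 7 states, so the proof of the pumping lemma guarantees a repeated state among the first 7+1 visited; the segment between the two visits is the pumpable y.

q4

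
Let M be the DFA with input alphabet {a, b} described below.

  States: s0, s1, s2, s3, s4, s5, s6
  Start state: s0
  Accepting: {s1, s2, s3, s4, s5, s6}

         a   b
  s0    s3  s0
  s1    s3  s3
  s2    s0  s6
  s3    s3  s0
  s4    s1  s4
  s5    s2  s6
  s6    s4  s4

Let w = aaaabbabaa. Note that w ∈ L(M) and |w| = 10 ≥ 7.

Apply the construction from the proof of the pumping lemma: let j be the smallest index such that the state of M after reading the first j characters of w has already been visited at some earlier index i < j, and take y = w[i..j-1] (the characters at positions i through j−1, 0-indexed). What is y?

State sequence: s0 -a-> s3 -a-> s3 -a-> s3 -a-> s3 -b-> s0 -b-> s0 -a-> s3 -b-> s0 -a-> s3 -a-> s3
First repeat at step 2: s3 was already visited.

So i = 1, j = 2, giving x = w[0:1] = a, y = w[1:2] = a, z = w[2:10] = aabbabaa.
Check: |xy| = 2 ≤ 7 and |y| = 1 ≥ 1. Reading y takes M from s3 back to s3, so every xyⁱz is accepted.

a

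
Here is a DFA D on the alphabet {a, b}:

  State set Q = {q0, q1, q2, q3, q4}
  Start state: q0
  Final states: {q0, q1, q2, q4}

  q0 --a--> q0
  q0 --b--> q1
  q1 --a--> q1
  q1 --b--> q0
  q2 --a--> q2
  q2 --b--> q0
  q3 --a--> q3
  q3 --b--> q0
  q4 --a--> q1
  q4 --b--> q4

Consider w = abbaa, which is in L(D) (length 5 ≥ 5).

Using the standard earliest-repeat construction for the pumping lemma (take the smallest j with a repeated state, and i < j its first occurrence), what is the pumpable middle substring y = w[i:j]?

State sequence: q0 -a-> q0 -b-> q1 -b-> q0 -a-> q0 -a-> q0
First repeat at step 1: q0 was already visited.

So i = 0, j = 1, giving x = w[0:0] = ε, y = w[0:1] = a, z = w[1:5] = bbaa.
Check: |xy| = 1 ≤ 5 and |y| = 1 ≥ 1. Reading y takes D from q0 back to q0, so every xyⁱz is accepted.

a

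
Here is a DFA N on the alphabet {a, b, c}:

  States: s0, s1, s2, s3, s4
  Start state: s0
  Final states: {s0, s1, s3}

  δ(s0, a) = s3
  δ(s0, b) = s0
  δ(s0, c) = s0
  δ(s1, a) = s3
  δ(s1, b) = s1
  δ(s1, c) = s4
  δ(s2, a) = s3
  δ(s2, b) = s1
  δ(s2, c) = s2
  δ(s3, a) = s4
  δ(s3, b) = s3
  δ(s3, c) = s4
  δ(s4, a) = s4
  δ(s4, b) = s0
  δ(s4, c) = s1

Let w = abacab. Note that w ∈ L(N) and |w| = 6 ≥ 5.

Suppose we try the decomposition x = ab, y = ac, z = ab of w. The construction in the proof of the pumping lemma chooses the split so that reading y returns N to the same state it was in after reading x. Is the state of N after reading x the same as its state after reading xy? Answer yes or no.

Run of N on the first 4 characters of w = a b a c:
  step 0: s0  (start)
  step 1: s3  (read a: s0→s3)
  step 2: s3  (read b: s3→s3)
  step 3: s4  (read a: s3→s4)
  step 4: s1  (read c: s4→s1)

After x (step 2): s3. After xy (step 4): s1.
They differ (s3 ≠ s1), so y is not a cycle from the state after x; this split is not the one the pumping-lemma construction produces, and pumping y need not keep the string in L(N).

no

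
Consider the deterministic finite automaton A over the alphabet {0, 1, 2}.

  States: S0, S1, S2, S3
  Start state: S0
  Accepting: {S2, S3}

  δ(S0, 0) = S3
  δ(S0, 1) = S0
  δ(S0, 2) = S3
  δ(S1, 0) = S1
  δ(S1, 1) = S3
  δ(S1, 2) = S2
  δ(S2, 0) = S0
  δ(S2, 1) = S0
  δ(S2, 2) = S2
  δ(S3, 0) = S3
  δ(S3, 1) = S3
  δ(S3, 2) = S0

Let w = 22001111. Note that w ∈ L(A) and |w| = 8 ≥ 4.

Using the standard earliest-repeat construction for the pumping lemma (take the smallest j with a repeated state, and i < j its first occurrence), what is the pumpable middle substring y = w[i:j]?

22

Run of A on w = 2 2 0 0 1 1 1 1:
  step 0: S0  (start)
  step 1: S3  (read 2: S0→S3)
  step 2: S0  (read 2: S3→S0)   ← first repeat (S0 seen earlier)
  step 3: S3  (read 0: S0→S3)
  step 4: S3  (read 0: S3→S3)
  step 5: S3  (read 1: S3→S3)
  step 6: S3  (read 1: S3→S3)
  step 7: S3  (read 1: S3→S3)
  step 8: S3  (read 1: S3→S3)

So i = 0, j = 2, giving x = w[0:0] = ε, y = w[0:2] = 22, z = w[2:8] = 001111.
Check: |xy| = 2 ≤ 4 and |y| = 2 ≥ 1. Reading y takes A from S0 back to S0, so every xyⁱz is accepted.
Pumping length from the standard proof: p = 4 (the number of states). The repeated state found above gives |xy| = j ≤ 4 and |y| = j − i ≥ 1.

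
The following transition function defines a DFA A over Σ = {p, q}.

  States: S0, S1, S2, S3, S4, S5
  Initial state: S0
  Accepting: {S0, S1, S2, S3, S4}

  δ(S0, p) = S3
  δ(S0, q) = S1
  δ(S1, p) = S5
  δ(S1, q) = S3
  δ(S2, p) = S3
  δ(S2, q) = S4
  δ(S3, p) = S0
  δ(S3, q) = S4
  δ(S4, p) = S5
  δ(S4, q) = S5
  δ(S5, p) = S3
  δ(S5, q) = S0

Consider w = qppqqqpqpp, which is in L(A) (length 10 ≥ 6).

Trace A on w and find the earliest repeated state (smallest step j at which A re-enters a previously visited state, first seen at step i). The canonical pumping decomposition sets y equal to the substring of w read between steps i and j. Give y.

Run of A on w = q p p q q q p q p p:
  step 0: S0  (start)
  step 1: S1  (read q: S0→S1)
  step 2: S5  (read p: S1→S5)
  step 3: S3  (read p: S5→S3)
  step 4: S4  (read q: S3→S4)
  step 5: S5  (read q: S4→S5)   ← first repeat (S5 seen earlier)
  step 6: S0  (read q: S5→S0)
  step 7: S3  (read p: S0→S3)
  step 8: S4  (read q: S3→S4)
  step 9: S5  (read p: S4→S5)
  step 10: S3  (read p: S5→S3)

So i = 2, j = 5, giving x = w[0:2] = qp, y = w[2:5] = pqq, z = w[5:10] = qpqpp.
Check: |xy| = 5 ≤ 6 and |y| = 3 ≥ 1. Reading y takes A from S5 back to S5, so every xyⁱz is accepted.
Pumping length from the standard proof: p = 6 (the number of states). The repeated state found above gives |xy| = j ≤ 6 and |y| = j − i ≥ 1.

pqq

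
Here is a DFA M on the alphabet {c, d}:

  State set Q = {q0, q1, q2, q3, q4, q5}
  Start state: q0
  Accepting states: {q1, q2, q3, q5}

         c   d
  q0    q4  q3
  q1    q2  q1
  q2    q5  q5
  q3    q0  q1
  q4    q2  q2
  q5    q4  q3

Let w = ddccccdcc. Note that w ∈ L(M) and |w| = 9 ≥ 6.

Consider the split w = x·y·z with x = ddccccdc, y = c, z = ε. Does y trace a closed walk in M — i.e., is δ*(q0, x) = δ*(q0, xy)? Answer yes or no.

State sequence: q0 -d-> q3 -d-> q1 -c-> q2 -c-> q5 -c-> q4 -c-> q2 -d-> q5 -c-> q4 -c-> q2

After x (step 8): q4. After xy (step 9): q2.
They differ (q4 ≠ q2), so y is not a cycle from the state after x; this split is not the one the pumping-lemma construction produces, and pumping y need not keep the string in L(M).

no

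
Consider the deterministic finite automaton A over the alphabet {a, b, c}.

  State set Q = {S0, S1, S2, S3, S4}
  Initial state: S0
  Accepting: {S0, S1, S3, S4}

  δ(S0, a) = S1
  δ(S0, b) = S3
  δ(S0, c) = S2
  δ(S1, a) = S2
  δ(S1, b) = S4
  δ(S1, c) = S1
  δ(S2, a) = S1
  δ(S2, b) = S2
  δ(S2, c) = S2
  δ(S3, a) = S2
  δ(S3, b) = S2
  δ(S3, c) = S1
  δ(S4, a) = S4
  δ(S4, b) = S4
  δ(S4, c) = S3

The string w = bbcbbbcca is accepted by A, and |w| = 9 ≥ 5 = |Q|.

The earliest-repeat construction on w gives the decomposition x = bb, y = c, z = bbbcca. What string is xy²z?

xy^2z = bb·c·c·bbbcca = bbccbbbcca.
Reading y = c takes A from S2 back to S2, so after x·y·y the machine is still in S2, and z then leads to the accepting state S1. Hence bbccbbbcca ∈ L(A).

bbccbbbcca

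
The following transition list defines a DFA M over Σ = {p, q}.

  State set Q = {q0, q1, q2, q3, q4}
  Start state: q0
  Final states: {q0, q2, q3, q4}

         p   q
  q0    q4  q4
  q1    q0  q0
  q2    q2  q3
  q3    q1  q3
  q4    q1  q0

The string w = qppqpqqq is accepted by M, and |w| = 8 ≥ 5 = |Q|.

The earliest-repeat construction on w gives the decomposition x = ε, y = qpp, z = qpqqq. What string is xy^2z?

xy^2z = ε·qpp·qpp·qpqqq = qppqppqpqqq.
Reading y = qpp takes M from q0 back to q0, so after x·y·y the machine is still in q0, and z then leads to the accepting state q0. Hence qppqppqpqqq ∈ L(M).

qppqppqpqqq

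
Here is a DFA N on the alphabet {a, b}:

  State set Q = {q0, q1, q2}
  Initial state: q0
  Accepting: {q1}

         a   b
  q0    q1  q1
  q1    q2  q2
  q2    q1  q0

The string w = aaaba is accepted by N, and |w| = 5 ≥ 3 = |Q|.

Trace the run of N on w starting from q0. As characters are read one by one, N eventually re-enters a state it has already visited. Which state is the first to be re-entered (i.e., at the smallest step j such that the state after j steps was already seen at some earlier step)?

State sequence: q0 -a-> q1 -a-> q2 -a-> q1 -b-> q2 -a-> q1
First repeat at step 3: q1 was already visited.

The earliest repeat is at step j = 3: N is in q1, which it already visited at step i = 1.
With |Q| = 3, pigeonhole forces a state repeat no later than step 3; the substring read between the first and second visits to that state can be pumped.

q1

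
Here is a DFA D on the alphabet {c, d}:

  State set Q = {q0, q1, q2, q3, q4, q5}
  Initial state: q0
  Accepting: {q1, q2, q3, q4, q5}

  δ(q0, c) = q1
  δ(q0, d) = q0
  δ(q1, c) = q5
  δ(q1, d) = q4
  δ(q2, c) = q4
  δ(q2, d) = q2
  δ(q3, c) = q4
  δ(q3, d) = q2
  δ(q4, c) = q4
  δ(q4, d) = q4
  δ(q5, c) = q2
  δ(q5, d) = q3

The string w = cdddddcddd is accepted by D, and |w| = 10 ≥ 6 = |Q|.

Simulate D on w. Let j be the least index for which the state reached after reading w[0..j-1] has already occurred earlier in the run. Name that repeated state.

State sequence: q0 -c-> q1 -d-> q4 -d-> q4 -d-> q4 -d-> q4 -d-> q4 -c-> q4 -d-> q4 -d-> q4 -d-> q4
First repeat at step 3: q4 was already visited.

The earliest repeat is at step j = 3: D is in q4, which it already visited at step i = 2.
With |Q| = 6, pigeonhole forces a state repeat no later than step 6; the substring read between the first and second visits to that state can be pumped.

q4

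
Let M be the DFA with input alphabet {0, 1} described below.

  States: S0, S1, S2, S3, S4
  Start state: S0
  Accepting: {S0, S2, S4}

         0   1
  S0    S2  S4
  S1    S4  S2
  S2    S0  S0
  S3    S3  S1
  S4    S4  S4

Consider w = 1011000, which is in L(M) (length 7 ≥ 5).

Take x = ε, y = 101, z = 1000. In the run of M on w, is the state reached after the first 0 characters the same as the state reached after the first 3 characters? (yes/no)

no

State sequence: S0 -1-> S4 -0-> S4 -1-> S4

After x (step 0): S0. After xy (step 3): S4.
They differ (S0 ≠ S4), so y is not a cycle from the state after x; this split is not the one the pumping-lemma construction produces, and pumping y need not keep the string in L(M).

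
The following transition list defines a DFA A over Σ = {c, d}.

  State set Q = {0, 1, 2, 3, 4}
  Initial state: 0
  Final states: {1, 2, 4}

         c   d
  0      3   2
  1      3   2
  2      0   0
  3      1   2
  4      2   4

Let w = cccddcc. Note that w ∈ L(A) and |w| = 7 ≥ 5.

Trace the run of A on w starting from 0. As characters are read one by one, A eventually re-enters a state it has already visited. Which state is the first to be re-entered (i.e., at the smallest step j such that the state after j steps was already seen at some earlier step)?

3

State sequence: 0 -c-> 3 -c-> 1 -c-> 3 -d-> 2 -d-> 0 -c-> 3 -c-> 1
First repeat at step 3: 3 was already visited.

The earliest repeat is at step j = 3: A is in 3, which it already visited at step i = 1.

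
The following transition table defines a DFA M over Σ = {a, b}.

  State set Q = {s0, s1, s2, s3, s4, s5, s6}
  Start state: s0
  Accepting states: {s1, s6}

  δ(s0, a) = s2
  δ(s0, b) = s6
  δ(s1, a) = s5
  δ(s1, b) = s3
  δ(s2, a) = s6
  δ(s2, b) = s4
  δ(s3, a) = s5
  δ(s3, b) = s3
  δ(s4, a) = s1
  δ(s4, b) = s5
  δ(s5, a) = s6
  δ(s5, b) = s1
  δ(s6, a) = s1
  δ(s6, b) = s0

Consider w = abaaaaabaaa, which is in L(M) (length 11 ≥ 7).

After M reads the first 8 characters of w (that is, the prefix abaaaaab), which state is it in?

Run of M on the first 8 characters of w = a b a a a a a b:
  step 0: s0  (start)
  step 1: s2  (read a: s0→s2)
  step 2: s4  (read b: s2→s4)
  step 3: s1  (read a: s4→s1)
  step 4: s5  (read a: s1→s5)
  step 5: s6  (read a: s5→s6)
  step 6: s1  (read a: s6→s1)
  step 7: s5  (read a: s1→s5)
  step 8: s1  (read b: s5→s1)

After reading 8 characters, M is in state s1.

s1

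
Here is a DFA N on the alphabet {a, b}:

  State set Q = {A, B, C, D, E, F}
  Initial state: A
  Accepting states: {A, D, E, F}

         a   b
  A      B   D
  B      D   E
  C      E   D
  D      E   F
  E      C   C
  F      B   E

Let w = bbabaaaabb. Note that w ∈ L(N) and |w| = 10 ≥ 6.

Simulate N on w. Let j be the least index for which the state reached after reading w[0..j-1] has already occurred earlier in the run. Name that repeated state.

E

Run of N on w = b b a b a a a a b b:
  step 0: A  (start)
  step 1: D  (read b: A→D)
  step 2: F  (read b: D→F)
  step 3: B  (read a: F→B)
  step 4: E  (read b: B→E)
  step 5: C  (read a: E→C)
  step 6: E  (read a: C→E)   ← first repeat (E seen earlier)
  step 7: C  (read a: E→C)
  step 8: E  (read a: C→E)
  step 9: C  (read b: E→C)
  step 10: D  (read b: C→D)

The earliest repeat is at step j = 6: N is in E, which it already visited at step i = 4.
With |Q| = 6, pigeonhole forces a state repeat no later than step 6; the substring read between the first and second visits to that state can be pumped.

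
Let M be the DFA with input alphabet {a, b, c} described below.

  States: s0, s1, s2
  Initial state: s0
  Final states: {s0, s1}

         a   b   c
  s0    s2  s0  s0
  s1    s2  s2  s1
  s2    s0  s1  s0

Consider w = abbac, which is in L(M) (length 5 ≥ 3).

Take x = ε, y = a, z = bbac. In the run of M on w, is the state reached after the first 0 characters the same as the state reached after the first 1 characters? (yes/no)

Run of M on the first 1 characters of w = a:
  step 0: s0  (start)
  step 1: s2  (read a: s0→s2)

After x (step 0): s0. After xy (step 1): s2.
They differ (s0 ≠ s2), so y is not a cycle from the state after x; this split is not the one the pumping-lemma construction produces, and pumping y need not keep the string in L(M).

no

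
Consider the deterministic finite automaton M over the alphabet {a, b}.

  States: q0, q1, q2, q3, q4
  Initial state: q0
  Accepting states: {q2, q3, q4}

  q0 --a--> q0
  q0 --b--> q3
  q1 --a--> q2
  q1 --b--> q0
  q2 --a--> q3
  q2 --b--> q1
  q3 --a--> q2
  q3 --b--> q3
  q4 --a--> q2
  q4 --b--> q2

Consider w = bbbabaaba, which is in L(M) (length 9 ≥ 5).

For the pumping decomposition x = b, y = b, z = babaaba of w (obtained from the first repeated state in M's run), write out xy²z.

xy^2z = b·b·b·babaaba = bbbbabaaba.
Reading y = b takes M from q3 back to q3, so after x·y·y the machine is still in q3, and z then leads to the accepting state q2. Hence bbbbabaaba ∈ L(M).

bbbbabaaba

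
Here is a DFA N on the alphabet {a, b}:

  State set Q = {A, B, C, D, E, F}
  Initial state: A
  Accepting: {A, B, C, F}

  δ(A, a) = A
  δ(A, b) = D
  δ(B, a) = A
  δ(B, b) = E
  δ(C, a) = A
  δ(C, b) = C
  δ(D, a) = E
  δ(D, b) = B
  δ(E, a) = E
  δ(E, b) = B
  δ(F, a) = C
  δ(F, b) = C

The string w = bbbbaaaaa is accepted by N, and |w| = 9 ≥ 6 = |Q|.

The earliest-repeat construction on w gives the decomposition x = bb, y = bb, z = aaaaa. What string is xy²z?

xy^2z = bb·bb·bb·aaaaa = bbbbbbaaaaa.
Reading y = bb takes N from B back to B, so after x·y·y the machine is still in B, and z then leads to the accepting state A. Hence bbbbbbaaaaa ∈ L(N).

bbbbbbaaaaa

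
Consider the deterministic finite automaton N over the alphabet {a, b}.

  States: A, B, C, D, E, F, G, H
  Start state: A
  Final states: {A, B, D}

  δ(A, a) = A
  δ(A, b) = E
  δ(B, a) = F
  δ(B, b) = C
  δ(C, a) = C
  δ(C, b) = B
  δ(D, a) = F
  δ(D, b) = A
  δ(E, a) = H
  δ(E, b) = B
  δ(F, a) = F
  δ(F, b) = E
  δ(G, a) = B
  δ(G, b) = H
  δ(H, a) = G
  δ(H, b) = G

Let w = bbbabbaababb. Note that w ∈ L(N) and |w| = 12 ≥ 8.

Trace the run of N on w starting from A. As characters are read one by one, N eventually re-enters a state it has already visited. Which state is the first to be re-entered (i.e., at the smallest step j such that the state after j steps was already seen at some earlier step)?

Run of N on w = b b b a b b a a b a b b:
  step 0: A  (start)
  step 1: E  (read b: A→E)
  step 2: B  (read b: E→B)
  step 3: C  (read b: B→C)
  step 4: C  (read a: C→C)   ← first repeat (C seen earlier)
  step 5: B  (read b: C→B)
  step 6: C  (read b: B→C)
  step 7: C  (read a: C→C)
  step 8: C  (read a: C→C)
  step 9: B  (read b: C→B)
  step 10: F  (read a: B→F)
  step 11: E  (read b: F→E)
  step 12: B  (read b: E→B)

The earliest repeat is at step j = 4: N is in C, which it already visited at step i = 3.
Since N has 8 states, any run of length ≥ 8 visits 8+1 states, so by pigeonhole some state repeats within the first 8 steps — that repeat gives the pumpable loop.

C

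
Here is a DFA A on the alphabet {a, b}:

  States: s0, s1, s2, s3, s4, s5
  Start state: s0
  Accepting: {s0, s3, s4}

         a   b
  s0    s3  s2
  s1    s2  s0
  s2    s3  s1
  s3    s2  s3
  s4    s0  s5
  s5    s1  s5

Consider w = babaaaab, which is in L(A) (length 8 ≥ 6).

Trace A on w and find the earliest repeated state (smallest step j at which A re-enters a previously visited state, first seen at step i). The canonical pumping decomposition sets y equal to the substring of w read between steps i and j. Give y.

State sequence: s0 -b-> s2 -a-> s3 -b-> s3 -a-> s2 -a-> s3 -a-> s2 -a-> s3 -b-> s3
First repeat at step 3: s3 was already visited.

So i = 2, j = 3, giving x = w[0:2] = ba, y = w[2:3] = b, z = w[3:8] = aaaab.
Check: |xy| = 3 ≤ 6 and |y| = 1 ≥ 1. Reading y takes A from s3 back to s3, so every xyⁱz is accepted.

b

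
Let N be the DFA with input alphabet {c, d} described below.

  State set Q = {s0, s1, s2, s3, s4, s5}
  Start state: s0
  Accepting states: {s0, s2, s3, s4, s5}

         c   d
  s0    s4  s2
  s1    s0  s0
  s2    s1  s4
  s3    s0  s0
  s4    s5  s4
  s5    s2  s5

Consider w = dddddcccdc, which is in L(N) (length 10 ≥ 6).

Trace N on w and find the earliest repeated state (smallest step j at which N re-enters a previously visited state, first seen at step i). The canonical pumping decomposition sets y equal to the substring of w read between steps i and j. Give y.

State sequence: s0 -d-> s2 -d-> s4 -d-> s4 -d-> s4 -d-> s4 -c-> s5 -c-> s2 -c-> s1 -d-> s0 -c-> s4
First repeat at step 3: s4 was already visited.

So i = 2, j = 3, giving x = w[0:2] = dd, y = w[2:3] = d, z = w[3:10] = ddcccdc.
Check: |xy| = 3 ≤ 6 and |y| = 1 ≥ 1. Reading y takes N from s4 back to s4, so every xyⁱz is accepted.

d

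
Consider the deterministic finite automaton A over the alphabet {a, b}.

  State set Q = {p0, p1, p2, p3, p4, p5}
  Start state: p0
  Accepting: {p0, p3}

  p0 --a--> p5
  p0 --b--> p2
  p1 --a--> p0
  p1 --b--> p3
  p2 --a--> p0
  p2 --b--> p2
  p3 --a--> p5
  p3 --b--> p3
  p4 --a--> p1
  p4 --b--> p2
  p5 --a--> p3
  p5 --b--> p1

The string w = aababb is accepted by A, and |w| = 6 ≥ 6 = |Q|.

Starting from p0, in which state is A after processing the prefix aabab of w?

p1

State sequence: p0 -a-> p5 -a-> p3 -b-> p3 -a-> p5 -b-> p1

After reading 5 characters, A is in state p1.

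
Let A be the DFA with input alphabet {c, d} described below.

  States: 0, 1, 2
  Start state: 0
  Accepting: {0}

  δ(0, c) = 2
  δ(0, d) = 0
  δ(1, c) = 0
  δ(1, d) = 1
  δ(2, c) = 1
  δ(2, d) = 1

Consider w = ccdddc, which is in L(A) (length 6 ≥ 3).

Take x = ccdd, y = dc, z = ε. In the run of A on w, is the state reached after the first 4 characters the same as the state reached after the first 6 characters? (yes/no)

no

Run of A on the first 6 characters of w = c c d d d c:
  step 0: 0  (start)
  step 1: 2  (read c: 0→2)
  step 2: 1  (read c: 2→1)
  step 3: 1  (read d: 1→1)
  step 4: 1  (read d: 1→1)
  step 5: 1  (read d: 1→1)
  step 6: 0  (read c: 1→0)

After x (step 4): 1. After xy (step 6): 0.
They differ (1 ≠ 0), so y is not a cycle from the state after x; this split is not the one the pumping-lemma construction produces, and pumping y need not keep the string in L(A).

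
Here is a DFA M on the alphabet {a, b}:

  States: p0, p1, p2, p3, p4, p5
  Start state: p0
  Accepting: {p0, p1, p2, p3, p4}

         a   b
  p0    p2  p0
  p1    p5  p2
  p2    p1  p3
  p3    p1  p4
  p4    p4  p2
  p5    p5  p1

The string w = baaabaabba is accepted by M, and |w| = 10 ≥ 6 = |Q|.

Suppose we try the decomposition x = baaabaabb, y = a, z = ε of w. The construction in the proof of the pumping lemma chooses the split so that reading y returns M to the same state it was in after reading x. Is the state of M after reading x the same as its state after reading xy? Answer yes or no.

State sequence: p0 -b-> p0 -a-> p2 -a-> p1 -a-> p5 -b-> p1 -a-> p5 -a-> p5 -b-> p1 -b-> p2 -a-> p1

After x (step 9): p2. After xy (step 10): p1.
They differ (p2 ≠ p1), so y is not a cycle from the state after x; this split is not the one the pumping-lemma construction produces, and pumping y need not keep the string in L(M).

no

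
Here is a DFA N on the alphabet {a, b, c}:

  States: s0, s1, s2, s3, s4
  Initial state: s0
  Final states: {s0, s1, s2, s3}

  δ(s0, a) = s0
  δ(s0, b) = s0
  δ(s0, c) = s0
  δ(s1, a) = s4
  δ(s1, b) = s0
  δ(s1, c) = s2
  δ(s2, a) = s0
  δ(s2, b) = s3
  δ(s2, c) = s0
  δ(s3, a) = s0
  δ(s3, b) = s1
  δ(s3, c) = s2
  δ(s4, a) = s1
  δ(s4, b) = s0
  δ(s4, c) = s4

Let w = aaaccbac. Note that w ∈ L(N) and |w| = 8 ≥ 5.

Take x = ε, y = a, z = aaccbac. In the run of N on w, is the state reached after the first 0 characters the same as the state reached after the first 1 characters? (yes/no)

State sequence: s0 -a-> s0

After x (step 0): s0. After xy (step 1): s0.
They match, so y = a drives N around a cycle from s0 back to itself; pumping y any number of times keeps N in s0 before reading z, and xyⁱz ∈ L(N) for every i ≥ 0.

yes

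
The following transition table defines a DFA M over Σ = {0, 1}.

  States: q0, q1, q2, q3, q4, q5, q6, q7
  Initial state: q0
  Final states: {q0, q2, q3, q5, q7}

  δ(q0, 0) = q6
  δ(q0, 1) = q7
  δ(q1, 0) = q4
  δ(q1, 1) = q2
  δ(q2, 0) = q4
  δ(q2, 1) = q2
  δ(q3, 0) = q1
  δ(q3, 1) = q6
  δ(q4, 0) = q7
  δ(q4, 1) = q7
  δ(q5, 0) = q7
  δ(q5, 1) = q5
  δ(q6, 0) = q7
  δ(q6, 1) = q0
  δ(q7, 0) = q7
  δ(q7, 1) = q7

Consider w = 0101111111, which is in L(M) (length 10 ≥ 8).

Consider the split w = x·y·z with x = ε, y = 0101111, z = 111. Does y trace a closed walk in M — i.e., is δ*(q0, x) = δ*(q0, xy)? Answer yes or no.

no

Run of M on the first 7 characters of w = 0 1 0 1 1 1 1:
  step 0: q0  (start)
  step 1: q6  (read 0: q0→q6)
  step 2: q0  (read 1: q6→q0)
  step 3: q6  (read 0: q0→q6)
  step 4: q0  (read 1: q6→q0)
  step 5: q7  (read 1: q0→q7)
  step 6: q7  (read 1: q7→q7)
  step 7: q7  (read 1: q7→q7)

After x (step 0): q0. After xy (step 7): q7.
They differ (q0 ≠ q7), so y is not a cycle from the state after x; this split is not the one the pumping-lemma construction produces, and pumping y need not keep the string in L(M).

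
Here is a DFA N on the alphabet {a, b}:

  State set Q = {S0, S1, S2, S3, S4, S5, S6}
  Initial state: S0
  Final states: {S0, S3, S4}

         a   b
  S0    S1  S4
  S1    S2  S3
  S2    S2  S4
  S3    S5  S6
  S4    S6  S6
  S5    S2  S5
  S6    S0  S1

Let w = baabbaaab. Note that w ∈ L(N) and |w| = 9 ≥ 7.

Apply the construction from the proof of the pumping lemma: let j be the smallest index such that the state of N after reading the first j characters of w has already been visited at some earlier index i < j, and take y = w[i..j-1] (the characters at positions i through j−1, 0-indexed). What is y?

baa

State sequence: S0 -b-> S4 -a-> S6 -a-> S0 -b-> S4 -b-> S6 -a-> S0 -a-> S1 -a-> S2 -b-> S4
First repeat at step 3: S0 was already visited.

So i = 0, j = 3, giving x = w[0:0] = ε, y = w[0:3] = baa, z = w[3:9] = bbaaab.
Check: |xy| = 3 ≤ 7 and |y| = 3 ≥ 1. Reading y takes N from S0 back to S0, so every xyⁱz is accepted.
Pumping length from the standard proof: p = 7 (the number of states). The repeated state found above gives |xy| = j ≤ 7 and |y| = j − i ≥ 1.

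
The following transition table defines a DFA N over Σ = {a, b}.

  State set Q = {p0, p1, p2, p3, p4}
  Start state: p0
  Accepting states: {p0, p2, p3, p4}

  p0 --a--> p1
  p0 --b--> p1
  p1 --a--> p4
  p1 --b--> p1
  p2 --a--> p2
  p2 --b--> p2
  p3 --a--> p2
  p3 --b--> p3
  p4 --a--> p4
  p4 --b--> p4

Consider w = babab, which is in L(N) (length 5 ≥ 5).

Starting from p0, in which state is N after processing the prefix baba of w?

p4

State sequence: p0 -b-> p1 -a-> p4 -b-> p4 -a-> p4

After reading 4 characters, N is in state p4.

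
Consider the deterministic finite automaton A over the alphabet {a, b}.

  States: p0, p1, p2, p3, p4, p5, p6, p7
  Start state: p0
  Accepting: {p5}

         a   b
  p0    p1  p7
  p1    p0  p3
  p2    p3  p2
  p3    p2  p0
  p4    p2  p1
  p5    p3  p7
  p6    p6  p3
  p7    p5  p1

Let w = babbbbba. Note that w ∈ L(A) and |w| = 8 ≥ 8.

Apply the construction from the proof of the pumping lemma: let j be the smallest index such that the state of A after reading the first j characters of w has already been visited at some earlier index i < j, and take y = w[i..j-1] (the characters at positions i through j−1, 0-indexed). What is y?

ab

Run of A on w = b a b b b b b a:
  step 0: p0  (start)
  step 1: p7  (read b: p0→p7)
  step 2: p5  (read a: p7→p5)
  step 3: p7  (read b: p5→p7)   ← first repeat (p7 seen earlier)
  step 4: p1  (read b: p7→p1)
  step 5: p3  (read b: p1→p3)
  step 6: p0  (read b: p3→p0)
  step 7: p7  (read b: p0→p7)
  step 8: p5  (read a: p7→p5)

So i = 1, j = 3, giving x = w[0:1] = b, y = w[1:3] = ab, z = w[3:8] = bbbba.
Check: |xy| = 3 ≤ 8 and |y| = 2 ≥ 1. Reading y takes A from p7 back to p7, so every xyⁱz is accepted.
Since A has 8 states, any run of length ≥ 8 visits 8+1 states, so by pigeonhole some state repeats within the first 8 steps — that repeat gives the pumpable loop.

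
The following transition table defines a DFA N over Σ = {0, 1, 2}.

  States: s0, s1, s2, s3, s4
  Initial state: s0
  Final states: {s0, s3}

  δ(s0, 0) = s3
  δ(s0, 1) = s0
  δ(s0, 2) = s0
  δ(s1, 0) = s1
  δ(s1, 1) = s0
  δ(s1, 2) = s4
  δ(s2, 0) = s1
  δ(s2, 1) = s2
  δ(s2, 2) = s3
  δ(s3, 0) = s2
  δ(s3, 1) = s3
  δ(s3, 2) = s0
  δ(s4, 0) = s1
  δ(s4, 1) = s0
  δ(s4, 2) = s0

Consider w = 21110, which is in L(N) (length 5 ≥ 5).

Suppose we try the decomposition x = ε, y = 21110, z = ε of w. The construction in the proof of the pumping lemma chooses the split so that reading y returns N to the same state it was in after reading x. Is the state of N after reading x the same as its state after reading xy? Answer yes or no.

no

State sequence: s0 -2-> s0 -1-> s0 -1-> s0 -1-> s0 -0-> s3

After x (step 0): s0. After xy (step 5): s3.
They differ (s0 ≠ s3), so y is not a cycle from the state after x; this split is not the one the pumping-lemma construction produces, and pumping y need not keep the string in L(N).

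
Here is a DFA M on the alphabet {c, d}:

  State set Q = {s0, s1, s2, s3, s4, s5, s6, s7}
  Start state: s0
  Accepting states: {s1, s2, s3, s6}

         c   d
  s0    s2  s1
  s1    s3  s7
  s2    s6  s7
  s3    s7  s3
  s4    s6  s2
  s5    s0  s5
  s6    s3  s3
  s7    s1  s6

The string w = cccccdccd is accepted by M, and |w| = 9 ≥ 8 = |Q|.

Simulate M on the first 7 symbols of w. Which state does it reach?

s1

Run of M on the first 7 characters of w = c c c c c d c:
  step 0: s0  (start)
  step 1: s2  (read c: s0→s2)
  step 2: s6  (read c: s2→s6)
  step 3: s3  (read c: s6→s3)
  step 4: s7  (read c: s3→s7)
  step 5: s1  (read c: s7→s1)
  step 6: s7  (read d: s1→s7)
  step 7: s1  (read c: s7→s1)

After reading 7 characters, M is in state s1.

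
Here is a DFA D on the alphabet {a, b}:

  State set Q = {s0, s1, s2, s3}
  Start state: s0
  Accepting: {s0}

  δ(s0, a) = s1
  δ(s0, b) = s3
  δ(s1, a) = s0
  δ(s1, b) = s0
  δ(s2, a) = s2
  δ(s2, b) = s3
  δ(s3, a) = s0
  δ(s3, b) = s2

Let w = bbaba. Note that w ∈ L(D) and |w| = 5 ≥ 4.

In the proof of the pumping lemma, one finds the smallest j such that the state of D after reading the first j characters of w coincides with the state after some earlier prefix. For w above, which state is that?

State sequence: s0 -b-> s3 -b-> s2 -a-> s2 -b-> s3 -a-> s0
First repeat at step 3: s2 was already visited.

The earliest repeat is at step j = 3: D is in s2, which it already visited at step i = 2.
Pumping length from the standard proof: p = 4 (the number of states). The repeated state found above gives |xy| = j ≤ 4 and |y| = j − i ≥ 1.

s2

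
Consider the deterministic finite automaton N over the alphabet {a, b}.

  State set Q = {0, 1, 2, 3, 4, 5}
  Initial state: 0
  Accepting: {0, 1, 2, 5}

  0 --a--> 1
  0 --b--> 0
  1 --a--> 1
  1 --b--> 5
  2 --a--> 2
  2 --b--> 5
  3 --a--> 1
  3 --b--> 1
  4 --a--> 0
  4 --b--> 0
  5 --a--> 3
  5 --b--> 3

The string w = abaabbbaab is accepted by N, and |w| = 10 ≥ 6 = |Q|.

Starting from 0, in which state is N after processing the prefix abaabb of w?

State sequence: 0 -a-> 1 -b-> 5 -a-> 3 -a-> 1 -b-> 5 -b-> 3

After reading 6 characters, N is in state 3.

3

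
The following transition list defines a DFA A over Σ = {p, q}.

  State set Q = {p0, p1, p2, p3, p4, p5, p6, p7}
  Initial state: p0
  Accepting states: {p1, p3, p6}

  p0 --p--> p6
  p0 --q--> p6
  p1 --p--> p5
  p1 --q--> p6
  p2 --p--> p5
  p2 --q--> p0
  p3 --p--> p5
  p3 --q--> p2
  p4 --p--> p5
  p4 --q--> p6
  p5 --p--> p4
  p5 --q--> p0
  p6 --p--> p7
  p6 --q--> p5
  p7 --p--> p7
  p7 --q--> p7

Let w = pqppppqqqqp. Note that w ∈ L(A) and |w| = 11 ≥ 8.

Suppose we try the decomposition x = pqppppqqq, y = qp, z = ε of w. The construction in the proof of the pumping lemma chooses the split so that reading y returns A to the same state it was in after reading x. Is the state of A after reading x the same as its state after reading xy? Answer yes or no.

no

State sequence: p0 -p-> p6 -q-> p5 -p-> p4 -p-> p5 -p-> p4 -p-> p5 -q-> p0 -q-> p6 -q-> p5 -q-> p0 -p-> p6

After x (step 9): p5. After xy (step 11): p6.
They differ (p5 ≠ p6), so y is not a cycle from the state after x; this split is not the one the pumping-lemma construction produces, and pumping y need not keep the string in L(A).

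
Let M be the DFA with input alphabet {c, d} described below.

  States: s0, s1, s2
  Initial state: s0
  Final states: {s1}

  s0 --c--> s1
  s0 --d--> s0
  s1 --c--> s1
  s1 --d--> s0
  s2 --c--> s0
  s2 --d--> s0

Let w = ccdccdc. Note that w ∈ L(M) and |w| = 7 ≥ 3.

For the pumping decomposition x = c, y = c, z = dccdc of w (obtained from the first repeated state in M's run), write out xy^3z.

xy^3z = c·c·c·c·dccdc = ccccdccdc.
Reading y = c takes M from s1 back to s1, so after x·y·y·y the machine is still in s1, and z then leads to the accepting state s1. Hence ccccdccdc ∈ L(M).

ccccdccdc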